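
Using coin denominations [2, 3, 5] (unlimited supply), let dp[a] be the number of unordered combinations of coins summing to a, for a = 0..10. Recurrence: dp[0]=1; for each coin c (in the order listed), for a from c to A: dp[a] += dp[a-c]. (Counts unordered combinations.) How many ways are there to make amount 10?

4

after  coin     0     1     2     3     4     5     6     7     8     9    10
          2     1     0     1     0     1     0     1     0     1     0     1
          3     1     0     1     1     1     1     2     1     2     2     2
          5     1     0     1     1     1     2     2     2     3     3     4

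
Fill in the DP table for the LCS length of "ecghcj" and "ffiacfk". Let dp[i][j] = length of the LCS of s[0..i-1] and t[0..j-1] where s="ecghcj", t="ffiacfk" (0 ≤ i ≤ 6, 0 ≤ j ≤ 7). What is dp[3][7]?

   ''  f  f  i  a  c  f  k
''  0  0  0  0  0  0  0  0
 e  0  0  0  0  0  0  0  0
 c  0  0  0  0  0  1  1  1
 g  0  0  0  0  0  1  1  1
 h  0  0  0  0  0  1  1  1
 c  0  0  0  0  0  1  1  1
 j  0  0  0  0  0  1  1  1

1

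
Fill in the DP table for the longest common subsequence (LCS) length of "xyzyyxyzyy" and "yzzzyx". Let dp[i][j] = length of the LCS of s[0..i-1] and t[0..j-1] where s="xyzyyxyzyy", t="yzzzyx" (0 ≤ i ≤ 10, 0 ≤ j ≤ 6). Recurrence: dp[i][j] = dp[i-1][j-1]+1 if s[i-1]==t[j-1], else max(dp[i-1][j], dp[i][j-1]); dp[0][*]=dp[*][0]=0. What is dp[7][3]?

   ''  y  z  z  z  y  x
''  0  0  0  0  0  0  0
 x  0  0  0  0  0  0  1
 y  0  1  1  1  1  1  1
 z  0  1  2  2  2  2  2
 y  0  1  2  2  2  3  3
 y  0  1  2  2  2  3  3
 x  0  1  2  2  2  3  4
 y  0  1  2  2  2  3  4
 z  0  1  2  3  3  3  4
 y  0  1  2  3  3  4  4
 y  0  1  2  3  3  4  4

2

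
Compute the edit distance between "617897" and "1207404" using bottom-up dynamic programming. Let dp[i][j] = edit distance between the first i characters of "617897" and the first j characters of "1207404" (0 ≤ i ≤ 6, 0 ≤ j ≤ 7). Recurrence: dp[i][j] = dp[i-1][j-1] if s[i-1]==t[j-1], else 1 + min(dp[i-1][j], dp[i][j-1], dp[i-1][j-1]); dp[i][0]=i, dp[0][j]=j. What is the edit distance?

6

   ''  1  2  0  7  4  0  4
''  0  1  2  3  4  5  6  7
 6  1  1  2  3  4  5  6  7
 1  2  1  2  3  4  5  6  7
 7  3  2  2  3  3  4  5  6
 8  4  3  3  3  4  4  5  6
 9  5  4  4  4  4  5  5  6
 7  6  5  5  5  4  5  6  6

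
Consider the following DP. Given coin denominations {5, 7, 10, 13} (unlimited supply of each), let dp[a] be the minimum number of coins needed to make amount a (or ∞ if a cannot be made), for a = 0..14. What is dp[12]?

 a  0  1  2  3  4  5  6  7  8  9 10 11 12 13 14
dp  0  -  -  -  -  1  -  1  -  -  1  -  2  1  2
(- denotes ∞ / unreachable)

2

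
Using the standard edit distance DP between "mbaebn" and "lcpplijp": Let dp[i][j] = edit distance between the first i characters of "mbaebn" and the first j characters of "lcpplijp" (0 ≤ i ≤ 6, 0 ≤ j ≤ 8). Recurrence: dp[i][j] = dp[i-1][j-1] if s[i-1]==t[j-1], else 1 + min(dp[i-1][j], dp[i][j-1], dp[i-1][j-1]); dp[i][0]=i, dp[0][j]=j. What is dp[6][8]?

   ''  l  c  p  p  l  i  j  p
''  0  1  2  3  4  5  6  7  8
 m  1  1  2  3  4  5  6  7  8
 b  2  2  2  3  4  5  6  7  8
 a  3  3  3  3  4  5  6  7  8
 e  4  4  4  4  4  5  6  7  8
 b  5  5  5  5  5  5  6  7  8
 n  6  6  6  6  6  6  6  7  8

8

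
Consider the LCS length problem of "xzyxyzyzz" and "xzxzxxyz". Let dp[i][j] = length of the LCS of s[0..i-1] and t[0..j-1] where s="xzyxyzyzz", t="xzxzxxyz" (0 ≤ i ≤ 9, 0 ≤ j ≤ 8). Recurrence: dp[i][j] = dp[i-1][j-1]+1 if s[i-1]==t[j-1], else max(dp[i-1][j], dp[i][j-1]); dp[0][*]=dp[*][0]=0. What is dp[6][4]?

4

   ''  x  z  x  z  x  x  y  z
''  0  0  0  0  0  0  0  0  0
 x  0  1  1  1  1  1  1  1  1
 z  0  1  2  2  2  2  2  2  2
 y  0  1  2  2  2  2  2  3  3
 x  0  1  2  3  3  3  3  3  3
 y  0  1  2  3  3  3  3  4  4
 z  0  1  2  3  4  4  4  4  5
 y  0  1  2  3  4  4  4  5  5
 z  0  1  2  3  4  4  4  5  6
 z  0  1  2  3  4  4  4  5  6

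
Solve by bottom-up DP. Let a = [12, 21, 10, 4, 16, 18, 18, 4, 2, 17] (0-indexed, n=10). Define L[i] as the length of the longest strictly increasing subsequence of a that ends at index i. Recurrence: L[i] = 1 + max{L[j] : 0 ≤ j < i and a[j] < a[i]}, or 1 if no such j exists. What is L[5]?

   i    0    1    2    3    4    5    6    7    8    9
a[i]   12   21   10    4   16   18   18    4    2   17
L[i]    1    2    1    1    2    3    3    1    1    3

3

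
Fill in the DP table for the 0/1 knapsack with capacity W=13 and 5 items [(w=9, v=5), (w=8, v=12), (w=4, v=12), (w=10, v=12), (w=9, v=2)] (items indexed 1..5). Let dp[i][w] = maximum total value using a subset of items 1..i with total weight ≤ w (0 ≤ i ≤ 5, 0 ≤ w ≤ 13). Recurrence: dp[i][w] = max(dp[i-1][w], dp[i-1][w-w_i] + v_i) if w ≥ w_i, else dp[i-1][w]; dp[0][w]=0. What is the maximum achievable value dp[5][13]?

24

i\w   0   1   2   3   4   5   6   7   8   9  10  11  12  13
  0   0   0   0   0   0   0   0   0   0   0   0   0   0   0
  1   0   0   0   0   0   0   0   0   0   5   5   5   5   5
  2   0   0   0   0   0   0   0   0  12  12  12  12  12  12
  3   0   0   0   0  12  12  12  12  12  12  12  12  24  24
  4   0   0   0   0  12  12  12  12  12  12  12  12  24  24
  5   0   0   0   0  12  12  12  12  12  12  12  12  24  24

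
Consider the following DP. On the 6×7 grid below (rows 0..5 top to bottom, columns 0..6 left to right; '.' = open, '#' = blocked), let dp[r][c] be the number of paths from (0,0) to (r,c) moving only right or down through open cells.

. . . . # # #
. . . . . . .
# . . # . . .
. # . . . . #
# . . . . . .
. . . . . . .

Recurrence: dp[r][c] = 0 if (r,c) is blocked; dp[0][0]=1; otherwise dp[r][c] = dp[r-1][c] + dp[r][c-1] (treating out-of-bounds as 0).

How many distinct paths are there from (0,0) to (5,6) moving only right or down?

106

r\c   0   1   2   3   4   5   6
  0   1   1   1   1   0   0   0
  1   1   2   3   4   4   4   4
  2   0   2   5   0   4   8  12
  3   0   0   5   5   9  17   0
  4   0   0   5  10  19  36  36
  5   0   0   5  15  34  70 106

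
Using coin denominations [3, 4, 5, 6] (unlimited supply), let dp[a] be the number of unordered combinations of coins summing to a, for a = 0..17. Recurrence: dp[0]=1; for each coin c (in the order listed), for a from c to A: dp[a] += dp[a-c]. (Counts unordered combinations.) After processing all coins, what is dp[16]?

after  coin     0     1     2     3     4     5     6     7     8     9    10    11    12    13    14    15    16    17
          3     1     0     0     1     0     0     1     0     0     1     0     0     1     0     0     1     0     0
          4     1     0     0     1     1     0     1     1     1     1     1     1     2     1     1     2     2     1
          5     1     0     0     1     1     1     1     1     2     2     2     2     3     3     3     4     4     4
          6     1     0     0     1     1     1     2     1     2     3     3     3     5     4     5     7     7     7

7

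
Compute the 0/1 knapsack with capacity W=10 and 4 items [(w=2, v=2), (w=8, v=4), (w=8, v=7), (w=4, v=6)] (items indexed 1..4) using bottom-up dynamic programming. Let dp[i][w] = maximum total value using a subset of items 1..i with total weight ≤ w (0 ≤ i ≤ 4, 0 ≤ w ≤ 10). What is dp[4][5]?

6

i\w   0   1   2   3   4   5   6   7   8   9  10
  0   0   0   0   0   0   0   0   0   0   0   0
  1   0   0   2   2   2   2   2   2   2   2   2
  2   0   0   2   2   2   2   2   2   4   4   6
  3   0   0   2   2   2   2   2   2   7   7   9
  4   0   0   2   2   6   6   8   8   8   8   9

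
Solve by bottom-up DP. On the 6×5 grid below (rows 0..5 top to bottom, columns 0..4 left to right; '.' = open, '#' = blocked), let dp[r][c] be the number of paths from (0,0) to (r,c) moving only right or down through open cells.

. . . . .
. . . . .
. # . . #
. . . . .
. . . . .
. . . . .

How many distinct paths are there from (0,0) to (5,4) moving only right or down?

54

r\c   0   1   2   3   4
  0   1   1   1   1   1
  1   1   2   3   4   5
  2   1   0   3   7   0
  3   1   1   4  11  11
  4   1   2   6  17  28
  5   1   3   9  26  54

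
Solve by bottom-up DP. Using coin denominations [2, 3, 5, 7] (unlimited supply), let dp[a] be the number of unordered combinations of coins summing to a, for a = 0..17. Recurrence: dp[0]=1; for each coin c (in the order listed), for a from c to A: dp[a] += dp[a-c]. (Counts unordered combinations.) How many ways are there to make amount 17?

after  coin     0     1     2     3     4     5     6     7     8     9    10    11    12    13    14    15    16    17
          2     1     0     1     0     1     0     1     0     1     0     1     0     1     0     1     0     1     0
          3     1     0     1     1     1     1     2     1     2     2     2     2     3     2     3     3     3     3
          5     1     0     1     1     1     2     2     2     3     3     4     4     5     5     6     7     7     8
          7     1     0     1     1     1     2     2     3     3     4     5     5     7     7     9    10    11    13

13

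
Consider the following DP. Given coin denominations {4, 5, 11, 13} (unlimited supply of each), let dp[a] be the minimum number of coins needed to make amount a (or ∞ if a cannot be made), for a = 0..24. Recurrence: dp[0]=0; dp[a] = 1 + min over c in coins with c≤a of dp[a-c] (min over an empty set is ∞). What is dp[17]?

 a  0  1  2  3  4  5  6  7  8  9 10 11 12 13 14 15 16 17 18 19 20 21 22 23 24
dp  0  -  -  -  1  1  -  -  2  2  2  1  3  1  3  2  2  2  2  3  3  3  2  3  2
(- denotes ∞ / unreachable)

2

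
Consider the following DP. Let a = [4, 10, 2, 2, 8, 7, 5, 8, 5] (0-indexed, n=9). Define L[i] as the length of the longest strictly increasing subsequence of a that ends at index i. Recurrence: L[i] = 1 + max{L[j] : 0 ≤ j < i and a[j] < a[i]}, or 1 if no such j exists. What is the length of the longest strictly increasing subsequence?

   i    0    1    2    3    4    5    6    7    8
a[i]    4   10    2    2    8    7    5    8    5
L[i]    1    2    1    1    2    2    2    3    2

3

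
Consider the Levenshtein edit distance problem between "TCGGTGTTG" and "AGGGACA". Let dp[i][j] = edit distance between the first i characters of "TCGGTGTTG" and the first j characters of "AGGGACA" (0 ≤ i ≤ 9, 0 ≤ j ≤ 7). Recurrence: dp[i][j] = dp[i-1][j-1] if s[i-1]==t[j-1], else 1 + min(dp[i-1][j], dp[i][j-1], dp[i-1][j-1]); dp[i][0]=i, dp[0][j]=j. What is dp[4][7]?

5

   ''  A  G  G  G  A  C  A
''  0  1  2  3  4  5  6  7
 T  1  1  2  3  4  5  6  7
 C  2  2  2  3  4  5  5  6
 G  3  3  2  2  3  4  5  6
 G  4  4  3  2  2  3  4  5
 T  5  5  4  3  3  3  4  5
 G  6  6  5  4  3  4  4  5
 T  7  7  6  5  4  4  5  5
 T  8  8  7  6  5  5  5  6
 G  9  9  8  7  6  6  6  6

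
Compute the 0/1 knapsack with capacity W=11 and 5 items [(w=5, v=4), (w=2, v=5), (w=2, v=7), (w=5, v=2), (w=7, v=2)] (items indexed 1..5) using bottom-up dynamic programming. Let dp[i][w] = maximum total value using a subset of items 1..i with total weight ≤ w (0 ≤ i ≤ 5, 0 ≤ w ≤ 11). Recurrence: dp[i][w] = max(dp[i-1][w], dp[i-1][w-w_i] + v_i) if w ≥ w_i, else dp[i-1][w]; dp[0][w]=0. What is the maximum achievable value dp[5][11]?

i\w   0   1   2   3   4   5   6   7   8   9  10  11
  0   0   0   0   0   0   0   0   0   0   0   0   0
  1   0   0   0   0   0   4   4   4   4   4   4   4
  2   0   0   5   5   5   5   5   9   9   9   9   9
  3   0   0   7   7  12  12  12  12  12  16  16  16
  4   0   0   7   7  12  12  12  12  12  16  16  16
  5   0   0   7   7  12  12  12  12  12  16  16  16

16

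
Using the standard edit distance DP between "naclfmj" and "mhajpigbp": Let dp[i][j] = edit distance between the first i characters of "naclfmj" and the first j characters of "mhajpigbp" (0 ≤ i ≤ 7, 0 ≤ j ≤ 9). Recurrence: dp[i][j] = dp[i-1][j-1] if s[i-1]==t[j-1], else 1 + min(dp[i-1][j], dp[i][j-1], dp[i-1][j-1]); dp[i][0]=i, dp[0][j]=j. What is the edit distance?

   ''  m  h  a  j  p  i  g  b  p
''  0  1  2  3  4  5  6  7  8  9
 n  1  1  2  3  4  5  6  7  8  9
 a  2  2  2  2  3  4  5  6  7  8
 c  3  3  3  3  3  4  5  6  7  8
 l  4  4  4  4  4  4  5  6  7  8
 f  5  5  5  5  5  5  5  6  7  8
 m  6  5  6  6  6  6  6  6  7  8
 j  7  6  6  7  6  7  7  7  7  8

8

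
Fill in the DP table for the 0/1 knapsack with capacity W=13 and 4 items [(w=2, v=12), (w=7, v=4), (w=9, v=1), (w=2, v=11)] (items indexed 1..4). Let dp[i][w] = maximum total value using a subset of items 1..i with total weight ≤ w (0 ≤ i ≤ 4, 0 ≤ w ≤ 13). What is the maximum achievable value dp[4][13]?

27

i\w   0   1   2   3   4   5   6   7   8   9  10  11  12  13
  0   0   0   0   0   0   0   0   0   0   0   0   0   0   0
  1   0   0  12  12  12  12  12  12  12  12  12  12  12  12
  2   0   0  12  12  12  12  12  12  12  16  16  16  16  16
  3   0   0  12  12  12  12  12  12  12  16  16  16  16  16
  4   0   0  12  12  23  23  23  23  23  23  23  27  27  27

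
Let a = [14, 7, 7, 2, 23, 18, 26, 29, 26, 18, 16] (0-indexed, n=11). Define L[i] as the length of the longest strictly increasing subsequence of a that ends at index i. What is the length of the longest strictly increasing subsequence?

   i    0    1    2    3    4    5    6    7    8    9   10
a[i]   14    7    7    2   23   18   26   29   26   18   16
L[i]    1    1    1    1    2    2    3    4    3    2    2

4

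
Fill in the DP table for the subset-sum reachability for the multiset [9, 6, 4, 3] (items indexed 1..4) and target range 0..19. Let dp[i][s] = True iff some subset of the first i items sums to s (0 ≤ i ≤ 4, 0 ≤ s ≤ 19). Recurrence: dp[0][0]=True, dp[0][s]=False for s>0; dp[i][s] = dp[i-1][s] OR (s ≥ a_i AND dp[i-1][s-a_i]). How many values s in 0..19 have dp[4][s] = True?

13

i\s   0   1   2   3   4   5   6   7   8   9  10  11  12  13  14  15  16  17  18  19
  0   T   F   F   F   F   F   F   F   F   F   F   F   F   F   F   F   F   F   F   F
  1   T   F   F   F   F   F   F   F   F   T   F   F   F   F   F   F   F   F   F   F
  2   T   F   F   F   F   F   T   F   F   T   F   F   F   F   F   T   F   F   F   F
  3   T   F   F   F   T   F   T   F   F   T   T   F   F   T   F   T   F   F   F   T
  4   T   F   F   T   T   F   T   T   F   T   T   F   T   T   F   T   T   F   T   T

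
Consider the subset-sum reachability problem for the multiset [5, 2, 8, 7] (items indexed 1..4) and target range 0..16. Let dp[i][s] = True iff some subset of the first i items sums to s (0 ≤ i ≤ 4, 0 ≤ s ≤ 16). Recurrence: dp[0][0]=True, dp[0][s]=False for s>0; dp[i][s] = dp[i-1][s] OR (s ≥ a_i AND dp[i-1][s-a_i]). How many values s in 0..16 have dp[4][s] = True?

i\s   0   1   2   3   4   5   6   7   8   9  10  11  12  13  14  15  16
  0   T   F   F   F   F   F   F   F   F   F   F   F   F   F   F   F   F
  1   T   F   F   F   F   T   F   F   F   F   F   F   F   F   F   F   F
  2   T   F   T   F   F   T   F   T   F   F   F   F   F   F   F   F   F
  3   T   F   T   F   F   T   F   T   T   F   T   F   F   T   F   T   F
  4   T   F   T   F   F   T   F   T   T   T   T   F   T   T   T   T   F

11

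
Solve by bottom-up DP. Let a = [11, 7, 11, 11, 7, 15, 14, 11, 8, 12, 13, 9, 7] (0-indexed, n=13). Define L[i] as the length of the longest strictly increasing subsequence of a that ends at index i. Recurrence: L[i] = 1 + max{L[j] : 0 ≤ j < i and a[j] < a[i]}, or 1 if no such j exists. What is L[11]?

3

   i    0    1    2    3    4    5    6    7    8    9   10   11   12
a[i]   11    7   11   11    7   15   14   11    8   12   13    9    7
L[i]    1    1    2    2    1    3    3    2    2    3    4    3    1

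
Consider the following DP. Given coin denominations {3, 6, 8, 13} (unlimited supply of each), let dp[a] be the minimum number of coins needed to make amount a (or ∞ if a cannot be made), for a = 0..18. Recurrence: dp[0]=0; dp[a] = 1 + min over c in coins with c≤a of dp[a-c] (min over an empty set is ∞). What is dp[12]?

2

 a  0  1  2  3  4  5  6  7  8  9 10 11 12 13 14 15 16 17 18
dp  0  -  -  1  -  -  1  -  1  2  -  2  2  1  2  3  2  3  3
(- denotes ∞ / unreachable)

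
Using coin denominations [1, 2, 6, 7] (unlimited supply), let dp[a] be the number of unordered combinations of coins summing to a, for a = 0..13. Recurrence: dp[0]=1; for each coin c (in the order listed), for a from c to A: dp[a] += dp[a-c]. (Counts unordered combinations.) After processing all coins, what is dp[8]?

8

after  coin     0     1     2     3     4     5     6     7     8     9    10    11    12    13
          1     1     1     1     1     1     1     1     1     1     1     1     1     1     1
          2     1     1     2     2     3     3     4     4     5     5     6     6     7     7
          6     1     1     2     2     3     3     5     5     7     7     9     9    12    12
          7     1     1     2     2     3     3     5     6     8     9    11    12    15    17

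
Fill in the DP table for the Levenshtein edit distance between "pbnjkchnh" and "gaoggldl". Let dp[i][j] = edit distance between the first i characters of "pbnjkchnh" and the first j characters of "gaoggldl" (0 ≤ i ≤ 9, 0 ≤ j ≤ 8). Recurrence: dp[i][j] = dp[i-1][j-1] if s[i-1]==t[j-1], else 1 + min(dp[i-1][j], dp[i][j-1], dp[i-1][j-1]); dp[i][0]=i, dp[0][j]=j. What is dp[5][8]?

   ''  g  a  o  g  g  l  d  l
''  0  1  2  3  4  5  6  7  8
 p  1  1  2  3  4  5  6  7  8
 b  2  2  2  3  4  5  6  7  8
 n  3  3  3  3  4  5  6  7  8
 j  4  4  4  4  4  5  6  7  8
 k  5  5  5  5  5  5  6  7  8
 c  6  6  6  6  6  6  6  7  8
 h  7  7  7  7  7  7  7  7  8
 n  8  8  8  8  8  8  8  8  8
 h  9  9  9  9  9  9  9  9  9

8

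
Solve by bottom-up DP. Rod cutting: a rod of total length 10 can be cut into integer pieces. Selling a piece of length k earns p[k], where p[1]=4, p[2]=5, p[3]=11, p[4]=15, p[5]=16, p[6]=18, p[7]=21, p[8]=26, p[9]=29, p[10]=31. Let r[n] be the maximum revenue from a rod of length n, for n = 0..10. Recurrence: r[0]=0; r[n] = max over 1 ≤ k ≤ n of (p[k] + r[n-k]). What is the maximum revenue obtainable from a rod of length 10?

40

   n    0    1    2    3    4    5    6    7    8    9   10
r[n]    0    4    8   12   16   20   24   28   32   36   40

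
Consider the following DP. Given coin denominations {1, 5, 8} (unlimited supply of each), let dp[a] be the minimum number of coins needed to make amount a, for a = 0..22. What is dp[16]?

 a  0  1  2  3  4  5  6  7  8  9 10 11 12 13 14 15 16 17 18 19 20 21 22
dp  0  1  2  3  4  1  2  3  1  2  2  3  4  2  3  3  2  3  3  4  4  3  4

2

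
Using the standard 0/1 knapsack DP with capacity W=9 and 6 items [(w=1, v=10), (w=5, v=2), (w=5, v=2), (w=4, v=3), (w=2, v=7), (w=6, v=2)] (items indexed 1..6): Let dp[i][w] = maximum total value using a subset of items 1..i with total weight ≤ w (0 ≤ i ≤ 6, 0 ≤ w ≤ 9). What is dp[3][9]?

i\w   0   1   2   3   4   5   6   7   8   9
  0   0   0   0   0   0   0   0   0   0   0
  1   0  10  10  10  10  10  10  10  10  10
  2   0  10  10  10  10  10  12  12  12  12
  3   0  10  10  10  10  10  12  12  12  12
  4   0  10  10  10  10  13  13  13  13  13
  5   0  10  10  17  17  17  17  20  20  20
  6   0  10  10  17  17  17  17  20  20  20

12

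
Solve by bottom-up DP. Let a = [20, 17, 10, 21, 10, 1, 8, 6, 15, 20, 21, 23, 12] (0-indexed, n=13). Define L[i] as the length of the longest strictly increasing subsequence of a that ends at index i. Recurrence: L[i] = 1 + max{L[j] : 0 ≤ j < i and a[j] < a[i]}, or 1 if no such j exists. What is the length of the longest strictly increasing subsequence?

6

   i    0    1    2    3    4    5    6    7    8    9   10   11   12
a[i]   20   17   10   21   10    1    8    6   15   20   21   23   12
L[i]    1    1    1    2    1    1    2    2    3    4    5    6    3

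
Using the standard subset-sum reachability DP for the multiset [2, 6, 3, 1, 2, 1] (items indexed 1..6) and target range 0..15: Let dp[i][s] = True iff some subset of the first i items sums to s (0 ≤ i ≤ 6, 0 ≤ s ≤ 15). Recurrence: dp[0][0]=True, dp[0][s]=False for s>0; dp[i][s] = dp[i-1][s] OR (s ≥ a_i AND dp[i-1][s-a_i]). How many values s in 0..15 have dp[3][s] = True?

8

i\s   0   1   2   3   4   5   6   7   8   9  10  11  12  13  14  15
  0   T   F   F   F   F   F   F   F   F   F   F   F   F   F   F   F
  1   T   F   T   F   F   F   F   F   F   F   F   F   F   F   F   F
  2   T   F   T   F   F   F   T   F   T   F   F   F   F   F   F   F
  3   T   F   T   T   F   T   T   F   T   T   F   T   F   F   F   F
  4   T   T   T   T   T   T   T   T   T   T   T   T   T   F   F   F
  5   T   T   T   T   T   T   T   T   T   T   T   T   T   T   T   F
  6   T   T   T   T   T   T   T   T   T   T   T   T   T   T   T   T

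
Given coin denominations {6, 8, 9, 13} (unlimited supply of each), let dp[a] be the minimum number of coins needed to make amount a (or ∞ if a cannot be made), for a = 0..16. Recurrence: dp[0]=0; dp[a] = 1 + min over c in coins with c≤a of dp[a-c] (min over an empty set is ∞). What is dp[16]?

 a  0  1  2  3  4  5  6  7  8  9 10 11 12 13 14 15 16
dp  0  -  -  -  -  -  1  -  1  1  -  -  2  1  2  2  2
(- denotes ∞ / unreachable)

2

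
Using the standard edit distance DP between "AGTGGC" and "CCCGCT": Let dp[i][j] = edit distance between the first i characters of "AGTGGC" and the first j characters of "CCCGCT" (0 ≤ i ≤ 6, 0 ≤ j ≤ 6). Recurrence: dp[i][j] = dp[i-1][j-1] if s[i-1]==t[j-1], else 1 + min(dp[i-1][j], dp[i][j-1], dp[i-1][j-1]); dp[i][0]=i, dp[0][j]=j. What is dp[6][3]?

   ''  C  C  C  G  C  T
''  0  1  2  3  4  5  6
 A  1  1  2  3  4  5  6
 G  2  2  2  3  3  4  5
 T  3  3  3  3  4  4  4
 G  4  4  4  4  3  4  5
 G  5  5  5  5  4  4  5
 C  6  5  5  5  5  4  5

5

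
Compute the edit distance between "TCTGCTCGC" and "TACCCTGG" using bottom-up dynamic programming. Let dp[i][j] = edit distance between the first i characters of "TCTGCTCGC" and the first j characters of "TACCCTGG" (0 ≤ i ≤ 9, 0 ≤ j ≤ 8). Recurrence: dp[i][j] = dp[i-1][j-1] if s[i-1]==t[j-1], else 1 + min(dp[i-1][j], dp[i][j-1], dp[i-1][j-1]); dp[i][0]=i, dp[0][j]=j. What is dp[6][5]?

4

   ''  T  A  C  C  C  T  G  G
''  0  1  2  3  4  5  6  7  8
 T  1  0  1  2  3  4  5  6  7
 C  2  1  1  1  2  3  4  5  6
 T  3  2  2  2  2  3  3  4  5
 G  4  3  3  3  3  3  4  3  4
 C  5  4  4  3  3  3  4  4  4
 T  6  5  5  4  4  4  3  4  5
 C  7  6  6  5  4  4  4  4  5
 G  8  7  7  6  5  5  5  4  4
 C  9  8  8  7  6  5  6  5  5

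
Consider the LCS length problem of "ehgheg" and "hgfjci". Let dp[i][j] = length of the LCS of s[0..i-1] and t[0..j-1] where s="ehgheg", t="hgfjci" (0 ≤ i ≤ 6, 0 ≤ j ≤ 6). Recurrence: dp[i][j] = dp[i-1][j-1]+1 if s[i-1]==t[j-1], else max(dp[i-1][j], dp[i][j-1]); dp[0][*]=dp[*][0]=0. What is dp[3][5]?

   ''  h  g  f  j  c  i
''  0  0  0  0  0  0  0
 e  0  0  0  0  0  0  0
 h  0  1  1  1  1  1  1
 g  0  1  2  2  2  2  2
 h  0  1  2  2  2  2  2
 e  0  1  2  2  2  2  2
 g  0  1  2  2  2  2  2

2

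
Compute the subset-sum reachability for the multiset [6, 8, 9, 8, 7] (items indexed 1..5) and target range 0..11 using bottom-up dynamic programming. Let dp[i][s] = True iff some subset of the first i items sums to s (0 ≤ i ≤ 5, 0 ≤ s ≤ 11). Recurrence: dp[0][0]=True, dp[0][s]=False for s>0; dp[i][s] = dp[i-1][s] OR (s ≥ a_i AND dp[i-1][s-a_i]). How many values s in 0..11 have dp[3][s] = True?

i\s   0   1   2   3   4   5   6   7   8   9  10  11
  0   T   F   F   F   F   F   F   F   F   F   F   F
  1   T   F   F   F   F   F   T   F   F   F   F   F
  2   T   F   F   F   F   F   T   F   T   F   F   F
  3   T   F   F   F   F   F   T   F   T   T   F   F
  4   T   F   F   F   F   F   T   F   T   T   F   F
  5   T   F   F   F   F   F   T   T   T   T   F   F

4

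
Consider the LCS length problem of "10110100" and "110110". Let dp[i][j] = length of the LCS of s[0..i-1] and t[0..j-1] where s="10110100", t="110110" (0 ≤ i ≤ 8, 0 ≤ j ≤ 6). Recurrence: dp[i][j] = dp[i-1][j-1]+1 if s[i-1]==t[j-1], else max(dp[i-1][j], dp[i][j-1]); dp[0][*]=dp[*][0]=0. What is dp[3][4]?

3

   ''  1  1  0  1  1  0
''  0  0  0  0  0  0  0
 1  0  1  1  1  1  1  1
 0  0  1  1  2  2  2  2
 1  0  1  2  2  3  3  3
 1  0  1  2  2  3  4  4
 0  0  1  2  3  3  4  5
 1  0  1  2  3  4  4  5
 0  0  1  2  3  4  4  5
 0  0  1  2  3  4  4  5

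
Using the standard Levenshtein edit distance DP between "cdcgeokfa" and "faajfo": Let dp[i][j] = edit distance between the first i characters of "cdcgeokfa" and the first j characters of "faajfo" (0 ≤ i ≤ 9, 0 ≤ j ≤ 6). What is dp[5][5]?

   ''  f  a  a  j  f  o
''  0  1  2  3  4  5  6
 c  1  1  2  3  4  5  6
 d  2  2  2  3  4  5  6
 c  3  3  3  3  4  5  6
 g  4  4  4  4  4  5  6
 e  5  5  5  5  5  5  6
 o  6  6  6  6  6  6  5
 k  7  7  7  7  7  7  6
 f  8  7  8  8  8  7  7
 a  9  8  7  8  9  8  8

5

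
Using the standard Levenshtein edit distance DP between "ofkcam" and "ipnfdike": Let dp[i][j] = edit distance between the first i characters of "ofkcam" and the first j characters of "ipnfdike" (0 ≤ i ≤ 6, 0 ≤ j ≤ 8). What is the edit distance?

7

   ''  i  p  n  f  d  i  k  e
''  0  1  2  3  4  5  6  7  8
 o  1  1  2  3  4  5  6  7  8
 f  2  2  2  3  3  4  5  6  7
 k  3  3  3  3  4  4  5  5  6
 c  4  4  4  4  4  5  5  6  6
 a  5  5  5  5  5  5  6  6  7
 m  6  6  6  6  6  6  6  7  7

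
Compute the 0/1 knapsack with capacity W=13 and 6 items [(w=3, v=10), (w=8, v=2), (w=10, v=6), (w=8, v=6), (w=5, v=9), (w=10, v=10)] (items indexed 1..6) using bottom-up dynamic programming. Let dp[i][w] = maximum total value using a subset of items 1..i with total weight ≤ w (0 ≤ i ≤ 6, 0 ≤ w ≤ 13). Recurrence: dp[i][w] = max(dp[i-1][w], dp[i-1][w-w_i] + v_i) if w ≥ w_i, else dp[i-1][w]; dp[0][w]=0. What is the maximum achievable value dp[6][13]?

i\w   0   1   2   3   4   5   6   7   8   9  10  11  12  13
  0   0   0   0   0   0   0   0   0   0   0   0   0   0   0
  1   0   0   0  10  10  10  10  10  10  10  10  10  10  10
  2   0   0   0  10  10  10  10  10  10  10  10  12  12  12
  3   0   0   0  10  10  10  10  10  10  10  10  12  12  16
  4   0   0   0  10  10  10  10  10  10  10  10  16  16  16
  5   0   0   0  10  10  10  10  10  19  19  19  19  19  19
  6   0   0   0  10  10  10  10  10  19  19  19  19  19  20

20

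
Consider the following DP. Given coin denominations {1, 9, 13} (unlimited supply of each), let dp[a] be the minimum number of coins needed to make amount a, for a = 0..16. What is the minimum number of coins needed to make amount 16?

4

 a  0  1  2  3  4  5  6  7  8  9 10 11 12 13 14 15 16
dp  0  1  2  3  4  5  6  7  8  1  2  3  4  1  2  3  4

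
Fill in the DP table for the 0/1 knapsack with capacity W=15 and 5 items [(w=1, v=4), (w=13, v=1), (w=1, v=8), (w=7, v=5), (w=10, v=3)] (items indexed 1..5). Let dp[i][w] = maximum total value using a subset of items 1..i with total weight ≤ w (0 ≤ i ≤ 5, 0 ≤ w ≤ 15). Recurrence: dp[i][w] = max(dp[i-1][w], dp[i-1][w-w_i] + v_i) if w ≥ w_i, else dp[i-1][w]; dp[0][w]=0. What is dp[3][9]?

12

i\w   0   1   2   3   4   5   6   7   8   9  10  11  12  13  14  15
  0   0   0   0   0   0   0   0   0   0   0   0   0   0   0   0   0
  1   0   4   4   4   4   4   4   4   4   4   4   4   4   4   4   4
  2   0   4   4   4   4   4   4   4   4   4   4   4   4   4   5   5
  3   0   8  12  12  12  12  12  12  12  12  12  12  12  12  12  13
  4   0   8  12  12  12  12  12  12  13  17  17  17  17  17  17  17
  5   0   8  12  12  12  12  12  12  13  17  17  17  17  17  17  17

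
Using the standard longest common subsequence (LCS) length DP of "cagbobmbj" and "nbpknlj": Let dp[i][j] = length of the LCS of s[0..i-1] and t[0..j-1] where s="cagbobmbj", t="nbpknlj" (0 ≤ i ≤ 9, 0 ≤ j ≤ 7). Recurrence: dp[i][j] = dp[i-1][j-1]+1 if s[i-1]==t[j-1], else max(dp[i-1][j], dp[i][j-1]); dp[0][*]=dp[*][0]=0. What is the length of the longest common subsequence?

2

   ''  n  b  p  k  n  l  j
''  0  0  0  0  0  0  0  0
 c  0  0  0  0  0  0  0  0
 a  0  0  0  0  0  0  0  0
 g  0  0  0  0  0  0  0  0
 b  0  0  1  1  1  1  1  1
 o  0  0  1  1  1  1  1  1
 b  0  0  1  1  1  1  1  1
 m  0  0  1  1  1  1  1  1
 b  0  0  1  1  1  1  1  1
 j  0  0  1  1  1  1  1  2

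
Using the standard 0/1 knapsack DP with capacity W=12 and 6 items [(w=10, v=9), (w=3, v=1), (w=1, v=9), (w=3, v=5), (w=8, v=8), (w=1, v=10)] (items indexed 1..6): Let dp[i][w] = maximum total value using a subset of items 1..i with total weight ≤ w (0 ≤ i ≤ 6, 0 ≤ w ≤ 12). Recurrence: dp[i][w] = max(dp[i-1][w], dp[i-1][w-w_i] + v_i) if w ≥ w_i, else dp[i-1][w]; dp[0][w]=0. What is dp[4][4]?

i\w   0   1   2   3   4   5   6   7   8   9  10  11  12
  0   0   0   0   0   0   0   0   0   0   0   0   0   0
  1   0   0   0   0   0   0   0   0   0   0   9   9   9
  2   0   0   0   1   1   1   1   1   1   1   9   9   9
  3   0   9   9   9  10  10  10  10  10  10  10  18  18
  4   0   9   9   9  14  14  14  15  15  15  15  18  18
  5   0   9   9   9  14  14  14  15  15  17  17  18  22
  6   0  10  19  19  19  24  24  24  25  25  27  27  28

14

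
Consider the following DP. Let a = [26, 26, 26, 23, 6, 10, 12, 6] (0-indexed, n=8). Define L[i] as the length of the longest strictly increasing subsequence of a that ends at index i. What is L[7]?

1

   i    0    1    2    3    4    5    6    7
a[i]   26   26   26   23    6   10   12    6
L[i]    1    1    1    1    1    2    3    1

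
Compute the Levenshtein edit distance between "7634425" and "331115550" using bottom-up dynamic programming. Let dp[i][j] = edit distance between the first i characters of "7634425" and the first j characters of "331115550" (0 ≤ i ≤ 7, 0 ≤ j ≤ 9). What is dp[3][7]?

7

   ''  3  3  1  1  1  5  5  5  0
''  0  1  2  3  4  5  6  7  8  9
 7  1  1  2  3  4  5  6  7  8  9
 6  2  2  2  3  4  5  6  7  8  9
 3  3  2  2  3  4  5  6  7  8  9
 4  4  3  3  3  4  5  6  7  8  9
 4  5  4  4  4  4  5  6  7  8  9
 2  6  5  5  5  5  5  6  7  8  9
 5  7  6  6  6  6  6  5  6  7  8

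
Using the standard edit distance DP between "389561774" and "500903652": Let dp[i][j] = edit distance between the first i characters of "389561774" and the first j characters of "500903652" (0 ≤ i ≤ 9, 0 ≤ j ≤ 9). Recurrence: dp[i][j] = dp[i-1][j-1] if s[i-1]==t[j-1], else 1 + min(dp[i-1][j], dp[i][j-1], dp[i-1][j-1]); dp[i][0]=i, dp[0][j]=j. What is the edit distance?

9

   ''  5  0  0  9  0  3  6  5  2
''  0  1  2  3  4  5  6  7  8  9
 3  1  1  2  3  4  5  5  6  7  8
 8  2  2  2  3  4  5  6  6  7  8
 9  3  3  3  3  3  4  5  6  7  8
 5  4  3  4  4  4  4  5  6  6  7
 6  5  4  4  5  5  5  5  5  6  7
 1  6  5  5  5  6  6  6  6  6  7
 7  7  6  6  6  6  7  7  7  7  7
 7  8  7  7  7  7  7  8  8  8  8
 4  9  8  8  8  8  8  8  9  9  9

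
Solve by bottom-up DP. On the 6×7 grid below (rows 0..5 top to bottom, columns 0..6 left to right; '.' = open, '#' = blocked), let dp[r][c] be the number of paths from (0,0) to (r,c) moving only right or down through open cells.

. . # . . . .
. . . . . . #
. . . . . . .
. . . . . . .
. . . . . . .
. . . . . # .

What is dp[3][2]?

9

r\c   0   1   2   3   4   5   6
  0   1   1   0   0   0   0   0
  1   1   2   2   2   2   2   0
  2   1   3   5   7   9  11  11
  3   1   4   9  16  25  36  47
  4   1   5  14  30  55  91 138
  5   1   6  20  50 105   0 138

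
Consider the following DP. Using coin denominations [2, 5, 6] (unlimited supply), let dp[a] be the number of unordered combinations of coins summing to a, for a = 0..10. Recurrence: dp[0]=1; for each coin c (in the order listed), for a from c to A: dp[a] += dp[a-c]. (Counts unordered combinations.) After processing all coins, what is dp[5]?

after  coin     0     1     2     3     4     5     6     7     8     9    10
          2     1     0     1     0     1     0     1     0     1     0     1
          5     1     0     1     0     1     1     1     1     1     1     2
          6     1     0     1     0     1     1     2     1     2     1     3

1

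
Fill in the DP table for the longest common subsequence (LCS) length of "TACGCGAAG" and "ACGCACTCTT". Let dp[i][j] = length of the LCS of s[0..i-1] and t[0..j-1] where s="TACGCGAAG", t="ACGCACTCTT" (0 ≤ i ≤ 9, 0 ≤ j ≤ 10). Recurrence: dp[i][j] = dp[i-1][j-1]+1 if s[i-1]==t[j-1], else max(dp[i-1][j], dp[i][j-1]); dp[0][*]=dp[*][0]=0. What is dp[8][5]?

   ''  A  C  G  C  A  C  T  C  T  T
''  0  0  0  0  0  0  0  0  0  0  0
 T  0  0  0  0  0  0  0  1  1  1  1
 A  0  1  1  1  1  1  1  1  1  1  1
 C  0  1  2  2  2  2  2  2  2  2  2
 G  0  1  2  3  3  3  3  3  3  3  3
 C  0  1  2  3  4  4  4  4  4  4  4
 G  0  1  2  3  4  4  4  4  4  4  4
 A  0  1  2  3  4  5  5  5  5  5  5
 A  0  1  2  3  4  5  5  5  5  5  5
 G  0  1  2  3  4  5  5  5  5  5  5

5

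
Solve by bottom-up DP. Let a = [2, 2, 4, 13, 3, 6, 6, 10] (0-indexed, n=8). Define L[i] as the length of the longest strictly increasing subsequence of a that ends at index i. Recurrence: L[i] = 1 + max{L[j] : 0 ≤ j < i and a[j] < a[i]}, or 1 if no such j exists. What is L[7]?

4

   i    0    1    2    3    4    5    6    7
a[i]    2    2    4   13    3    6    6   10
L[i]    1    1    2    3    2    3    3    4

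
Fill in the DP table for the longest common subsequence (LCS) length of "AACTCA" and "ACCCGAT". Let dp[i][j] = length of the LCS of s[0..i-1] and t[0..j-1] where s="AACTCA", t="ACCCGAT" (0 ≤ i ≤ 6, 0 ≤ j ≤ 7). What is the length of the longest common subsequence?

   ''  A  C  C  C  G  A  T
''  0  0  0  0  0  0  0  0
 A  0  1  1  1  1  1  1  1
 A  0  1  1  1  1  1  2  2
 C  0  1  2  2  2  2  2  2
 T  0  1  2  2  2  2  2  3
 C  0  1  2  3  3  3  3  3
 A  0  1  2  3  3  3  4  4

4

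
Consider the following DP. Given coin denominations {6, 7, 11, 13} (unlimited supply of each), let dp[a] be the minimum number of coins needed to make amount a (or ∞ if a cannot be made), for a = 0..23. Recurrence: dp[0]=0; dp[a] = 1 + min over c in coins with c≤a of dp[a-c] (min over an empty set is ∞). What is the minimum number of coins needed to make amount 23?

3

 a  0  1  2  3  4  5  6  7  8  9 10 11 12 13 14 15 16 17 18 19 20 21 22 23
dp  0  -  -  -  -  -  1  1  -  -  -  1  2  1  2  -  -  2  2  2  2  3  2  3
(- denotes ∞ / unreachable)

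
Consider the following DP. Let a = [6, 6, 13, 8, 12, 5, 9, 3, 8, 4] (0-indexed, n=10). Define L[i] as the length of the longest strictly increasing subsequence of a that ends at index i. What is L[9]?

   i    0    1    2    3    4    5    6    7    8    9
a[i]    6    6   13    8   12    5    9    3    8    4
L[i]    1    1    2    2    3    1    3    1    2    2

2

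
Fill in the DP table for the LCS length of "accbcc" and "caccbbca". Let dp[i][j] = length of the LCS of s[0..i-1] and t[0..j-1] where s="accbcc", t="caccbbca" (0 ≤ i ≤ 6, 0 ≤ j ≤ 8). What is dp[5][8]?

   ''  c  a  c  c  b  b  c  a
''  0  0  0  0  0  0  0  0  0
 a  0  0  1  1  1  1  1  1  1
 c  0  1  1  2  2  2  2  2  2
 c  0  1  1  2  3  3  3  3  3
 b  0  1  1  2  3  4  4  4  4
 c  0  1  1  2  3  4  4  5  5
 c  0  1  1  2  3  4  4  5  5

5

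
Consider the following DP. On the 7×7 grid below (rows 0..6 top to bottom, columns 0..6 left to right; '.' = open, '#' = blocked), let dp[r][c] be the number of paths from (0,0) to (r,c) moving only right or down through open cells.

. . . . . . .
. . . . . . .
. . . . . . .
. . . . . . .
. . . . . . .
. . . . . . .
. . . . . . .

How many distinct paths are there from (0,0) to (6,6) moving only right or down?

924

r\c   0   1   2   3   4   5   6
  0   1   1   1   1   1   1   1
  1   1   2   3   4   5   6   7
  2   1   3   6  10  15  21  28
  3   1   4  10  20  35  56  84
  4   1   5  15  35  70 126 210
  5   1   6  21  56 126 252 462
  6   1   7  28  84 210 462 924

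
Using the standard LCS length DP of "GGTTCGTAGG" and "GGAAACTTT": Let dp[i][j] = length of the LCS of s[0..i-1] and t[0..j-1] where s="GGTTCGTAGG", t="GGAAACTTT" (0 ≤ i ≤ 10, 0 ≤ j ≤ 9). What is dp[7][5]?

   ''  G  G  A  A  A  C  T  T  T
''  0  0  0  0  0  0  0  0  0  0
 G  0  1  1  1  1  1  1  1  1  1
 G  0  1  2  2  2  2  2  2  2  2
 T  0  1  2  2  2  2  2  3  3  3
 T  0  1  2  2  2  2  2  3  4  4
 C  0  1  2  2  2  2  3  3  4  4
 G  0  1  2  2  2  2  3  3  4  4
 T  0  1  2  2  2  2  3  4  4  5
 A  0  1  2  3  3  3  3  4  4  5
 G  0  1  2  3  3  3  3  4  4  5
 G  0  1  2  3  3  3  3  4  4  5

2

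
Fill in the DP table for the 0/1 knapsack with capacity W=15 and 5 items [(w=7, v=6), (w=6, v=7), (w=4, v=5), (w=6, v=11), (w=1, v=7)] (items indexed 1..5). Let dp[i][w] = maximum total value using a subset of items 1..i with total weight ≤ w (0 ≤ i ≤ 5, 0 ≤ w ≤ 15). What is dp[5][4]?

i\w   0   1   2   3   4   5   6   7   8   9  10  11  12  13  14  15
  0   0   0   0   0   0   0   0   0   0   0   0   0   0   0   0   0
  1   0   0   0   0   0   0   0   6   6   6   6   6   6   6   6   6
  2   0   0   0   0   0   0   7   7   7   7   7   7   7  13  13  13
  3   0   0   0   0   5   5   7   7   7   7  12  12  12  13  13  13
  4   0   0   0   0   5   5  11  11  11  11  16  16  18  18  18  18
  5   0   7   7   7   7  12  12  18  18  18  18  23  23  25  25  25

7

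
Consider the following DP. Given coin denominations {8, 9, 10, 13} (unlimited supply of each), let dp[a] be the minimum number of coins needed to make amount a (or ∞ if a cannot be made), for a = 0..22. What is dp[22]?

2

 a  0  1  2  3  4  5  6  7  8  9 10 11 12 13 14 15 16 17 18 19 20 21 22
dp  0  -  -  -  -  -  -  -  1  1  1  -  -  1  -  -  2  2  2  2  2  2  2
(- denotes ∞ / unreachable)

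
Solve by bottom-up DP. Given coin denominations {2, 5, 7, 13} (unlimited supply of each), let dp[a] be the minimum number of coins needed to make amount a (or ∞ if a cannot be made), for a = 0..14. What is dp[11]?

 a  0  1  2  3  4  5  6  7  8  9 10 11 12 13 14
dp  0  -  1  -  2  1  3  1  4  2  2  3  2  1  2
(- denotes ∞ / unreachable)

3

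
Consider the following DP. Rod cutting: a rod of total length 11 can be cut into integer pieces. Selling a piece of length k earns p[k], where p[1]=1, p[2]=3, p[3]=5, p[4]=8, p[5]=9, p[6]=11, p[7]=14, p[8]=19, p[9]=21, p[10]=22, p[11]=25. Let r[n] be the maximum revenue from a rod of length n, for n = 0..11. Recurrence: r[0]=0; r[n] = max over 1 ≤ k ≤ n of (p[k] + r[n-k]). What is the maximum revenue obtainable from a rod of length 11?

25

   n    0    1    2    3    4    5    6    7    8    9   10   11
r[n]    0    1    3    5    8    9   11   14   19   21   22   25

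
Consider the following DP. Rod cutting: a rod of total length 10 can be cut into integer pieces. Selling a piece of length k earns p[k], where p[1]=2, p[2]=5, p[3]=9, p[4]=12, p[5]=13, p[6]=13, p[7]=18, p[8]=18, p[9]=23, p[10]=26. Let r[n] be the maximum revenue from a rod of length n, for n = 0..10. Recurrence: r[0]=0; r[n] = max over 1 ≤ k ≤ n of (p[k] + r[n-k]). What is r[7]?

   n    0    1    2    3    4    5    6    7    8    9   10
r[n]    0    2    5    9   12   14   18   21   24   27   30

21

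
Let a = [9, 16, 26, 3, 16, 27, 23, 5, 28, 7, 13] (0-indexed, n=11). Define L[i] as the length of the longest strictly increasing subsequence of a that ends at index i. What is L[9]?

3

   i    0    1    2    3    4    5    6    7    8    9   10
a[i]    9   16   26    3   16   27   23    5   28    7   13
L[i]    1    2    3    1    2    4    3    2    5    3    4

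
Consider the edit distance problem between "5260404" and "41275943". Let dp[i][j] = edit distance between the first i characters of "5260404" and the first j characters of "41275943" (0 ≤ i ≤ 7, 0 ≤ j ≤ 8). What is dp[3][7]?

   ''  4  1  2  7  5  9  4  3
''  0  1  2  3  4  5  6  7  8
 5  1  1  2  3  4  4  5  6  7
 2  2  2  2  2  3  4  5  6  7
 6  3  3  3  3  3  4  5  6  7
 0  4  4  4  4  4  4  5  6  7
 4  5  4  5  5  5  5  5  5  6
 0  6  5  5  6  6  6  6  6  6
 4  7  6  6  6  7  7  7  6  7

6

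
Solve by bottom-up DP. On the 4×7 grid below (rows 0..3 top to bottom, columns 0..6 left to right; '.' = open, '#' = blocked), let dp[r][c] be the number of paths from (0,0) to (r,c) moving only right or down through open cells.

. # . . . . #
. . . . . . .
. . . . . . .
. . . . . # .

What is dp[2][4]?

5

r\c   0   1   2   3   4   5   6
  0   1   0   0   0   0   0   0
  1   1   1   1   1   1   1   1
  2   1   2   3   4   5   6   7
  3   1   3   6  10  15   0   7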